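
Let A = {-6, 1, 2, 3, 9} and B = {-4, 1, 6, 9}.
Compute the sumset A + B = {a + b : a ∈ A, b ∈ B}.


A + B = {a + b : a ∈ A, b ∈ B}.
Enumerate all |A|·|B| = 5·4 = 20 pairs (a, b) and collect distinct sums.
a = -6: -6+-4=-10, -6+1=-5, -6+6=0, -6+9=3
a = 1: 1+-4=-3, 1+1=2, 1+6=7, 1+9=10
a = 2: 2+-4=-2, 2+1=3, 2+6=8, 2+9=11
a = 3: 3+-4=-1, 3+1=4, 3+6=9, 3+9=12
a = 9: 9+-4=5, 9+1=10, 9+6=15, 9+9=18
Collecting distinct sums: A + B = {-10, -5, -3, -2, -1, 0, 2, 3, 4, 5, 7, 8, 9, 10, 11, 12, 15, 18}
|A + B| = 18

A + B = {-10, -5, -3, -2, -1, 0, 2, 3, 4, 5, 7, 8, 9, 10, 11, 12, 15, 18}


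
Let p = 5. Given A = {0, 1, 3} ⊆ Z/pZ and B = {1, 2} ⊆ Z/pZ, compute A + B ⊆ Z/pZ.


Work in Z/5Z: reduce every sum a + b modulo 5.
Enumerate all 6 pairs:
a = 0: 0+1=1, 0+2=2
a = 1: 1+1=2, 1+2=3
a = 3: 3+1=4, 3+2=0
Distinct residues collected: {0, 1, 2, 3, 4}
|A + B| = 5 (out of 5 total residues).

A + B = {0, 1, 2, 3, 4}


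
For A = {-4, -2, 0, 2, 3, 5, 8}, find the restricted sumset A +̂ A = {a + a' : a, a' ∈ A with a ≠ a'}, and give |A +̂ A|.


Restricted sumset: A +̂ A = {a + a' : a ∈ A, a' ∈ A, a ≠ a'}.
Equivalently, take A + A and drop any sum 2a that is achievable ONLY as a + a for a ∈ A (i.e. sums representable only with equal summands).
Enumerate pairs (a, a') with a < a' (symmetric, so each unordered pair gives one sum; this covers all a ≠ a'):
  -4 + -2 = -6
  -4 + 0 = -4
  -4 + 2 = -2
  -4 + 3 = -1
  -4 + 5 = 1
  -4 + 8 = 4
  -2 + 0 = -2
  -2 + 2 = 0
  -2 + 3 = 1
  -2 + 5 = 3
  -2 + 8 = 6
  0 + 2 = 2
  0 + 3 = 3
  0 + 5 = 5
  0 + 8 = 8
  2 + 3 = 5
  2 + 5 = 7
  2 + 8 = 10
  3 + 5 = 8
  3 + 8 = 11
  5 + 8 = 13
Collected distinct sums: {-6, -4, -2, -1, 0, 1, 2, 3, 4, 5, 6, 7, 8, 10, 11, 13}
|A +̂ A| = 16
(Reference bound: |A +̂ A| ≥ 2|A| - 3 for |A| ≥ 2, with |A| = 7 giving ≥ 11.)

|A +̂ A| = 16


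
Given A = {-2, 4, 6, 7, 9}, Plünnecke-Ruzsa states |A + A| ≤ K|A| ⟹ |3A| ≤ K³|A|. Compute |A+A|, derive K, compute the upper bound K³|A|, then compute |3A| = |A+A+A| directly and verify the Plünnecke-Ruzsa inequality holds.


|A| = 5.
Step 1: Compute A + A by enumerating all 25 pairs.
A + A = {-4, 2, 4, 5, 7, 8, 10, 11, 12, 13, 14, 15, 16, 18}, so |A + A| = 14.
Step 2: Doubling constant K = |A + A|/|A| = 14/5 = 14/5 ≈ 2.8000.
Step 3: Plünnecke-Ruzsa gives |3A| ≤ K³·|A| = (2.8000)³ · 5 ≈ 109.7600.
Step 4: Compute 3A = A + A + A directly by enumerating all triples (a,b,c) ∈ A³; |3A| = 25.
Step 5: Check 25 ≤ 109.7600? Yes ✓.

K = 14/5, Plünnecke-Ruzsa bound K³|A| ≈ 109.7600, |3A| = 25, inequality holds.


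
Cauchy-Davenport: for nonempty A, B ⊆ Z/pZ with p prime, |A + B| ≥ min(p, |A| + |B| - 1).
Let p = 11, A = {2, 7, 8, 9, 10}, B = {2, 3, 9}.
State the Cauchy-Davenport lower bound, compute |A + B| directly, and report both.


Cauchy-Davenport: |A + B| ≥ min(p, |A| + |B| - 1) for A, B nonempty in Z/pZ.
|A| = 5, |B| = 3, p = 11.
CD lower bound = min(11, 5 + 3 - 1) = min(11, 7) = 7.
Compute A + B mod 11 directly:
a = 2: 2+2=4, 2+3=5, 2+9=0
a = 7: 7+2=9, 7+3=10, 7+9=5
a = 8: 8+2=10, 8+3=0, 8+9=6
a = 9: 9+2=0, 9+3=1, 9+9=7
a = 10: 10+2=1, 10+3=2, 10+9=8
A + B = {0, 1, 2, 4, 5, 6, 7, 8, 9, 10}, so |A + B| = 10.
Verify: 10 ≥ 7? Yes ✓.

CD lower bound = 7, actual |A + B| = 10.


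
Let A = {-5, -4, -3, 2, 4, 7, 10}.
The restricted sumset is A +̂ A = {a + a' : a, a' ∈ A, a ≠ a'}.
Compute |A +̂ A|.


Restricted sumset: A +̂ A = {a + a' : a ∈ A, a' ∈ A, a ≠ a'}.
Equivalently, take A + A and drop any sum 2a that is achievable ONLY as a + a for a ∈ A (i.e. sums representable only with equal summands).
Enumerate pairs (a, a') with a < a' (symmetric, so each unordered pair gives one sum; this covers all a ≠ a'):
  -5 + -4 = -9
  -5 + -3 = -8
  -5 + 2 = -3
  -5 + 4 = -1
  -5 + 7 = 2
  -5 + 10 = 5
  -4 + -3 = -7
  -4 + 2 = -2
  -4 + 4 = 0
  -4 + 7 = 3
  -4 + 10 = 6
  -3 + 2 = -1
  -3 + 4 = 1
  -3 + 7 = 4
  -3 + 10 = 7
  2 + 4 = 6
  2 + 7 = 9
  2 + 10 = 12
  4 + 7 = 11
  4 + 10 = 14
  7 + 10 = 17
Collected distinct sums: {-9, -8, -7, -3, -2, -1, 0, 1, 2, 3, 4, 5, 6, 7, 9, 11, 12, 14, 17}
|A +̂ A| = 19
(Reference bound: |A +̂ A| ≥ 2|A| - 3 for |A| ≥ 2, with |A| = 7 giving ≥ 11.)

|A +̂ A| = 19


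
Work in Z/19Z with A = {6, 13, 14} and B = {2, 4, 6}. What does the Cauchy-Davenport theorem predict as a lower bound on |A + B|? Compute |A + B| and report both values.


Cauchy-Davenport: |A + B| ≥ min(p, |A| + |B| - 1) for A, B nonempty in Z/pZ.
|A| = 3, |B| = 3, p = 19.
CD lower bound = min(19, 3 + 3 - 1) = min(19, 5) = 5.
Compute A + B mod 19 directly:
a = 6: 6+2=8, 6+4=10, 6+6=12
a = 13: 13+2=15, 13+4=17, 13+6=0
a = 14: 14+2=16, 14+4=18, 14+6=1
A + B = {0, 1, 8, 10, 12, 15, 16, 17, 18}, so |A + B| = 9.
Verify: 9 ≥ 5? Yes ✓.

CD lower bound = 5, actual |A + B| = 9.


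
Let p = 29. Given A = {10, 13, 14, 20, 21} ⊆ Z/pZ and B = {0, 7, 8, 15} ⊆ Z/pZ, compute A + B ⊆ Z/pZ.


Work in Z/29Z: reduce every sum a + b modulo 29.
Enumerate all 20 pairs:
a = 10: 10+0=10, 10+7=17, 10+8=18, 10+15=25
a = 13: 13+0=13, 13+7=20, 13+8=21, 13+15=28
a = 14: 14+0=14, 14+7=21, 14+8=22, 14+15=0
a = 20: 20+0=20, 20+7=27, 20+8=28, 20+15=6
a = 21: 21+0=21, 21+7=28, 21+8=0, 21+15=7
Distinct residues collected: {0, 6, 7, 10, 13, 14, 17, 18, 20, 21, 22, 25, 27, 28}
|A + B| = 14 (out of 29 total residues).

A + B = {0, 6, 7, 10, 13, 14, 17, 18, 20, 21, 22, 25, 27, 28}


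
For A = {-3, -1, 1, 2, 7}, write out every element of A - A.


A - A = {a - a' : a, a' ∈ A}.
Compute a - a' for each ordered pair (a, a'):
a = -3: -3--3=0, -3--1=-2, -3-1=-4, -3-2=-5, -3-7=-10
a = -1: -1--3=2, -1--1=0, -1-1=-2, -1-2=-3, -1-7=-8
a = 1: 1--3=4, 1--1=2, 1-1=0, 1-2=-1, 1-7=-6
a = 2: 2--3=5, 2--1=3, 2-1=1, 2-2=0, 2-7=-5
a = 7: 7--3=10, 7--1=8, 7-1=6, 7-2=5, 7-7=0
Collecting distinct values (and noting 0 appears from a-a):
A - A = {-10, -8, -6, -5, -4, -3, -2, -1, 0, 1, 2, 3, 4, 5, 6, 8, 10}
|A - A| = 17

A - A = {-10, -8, -6, -5, -4, -3, -2, -1, 0, 1, 2, 3, 4, 5, 6, 8, 10}


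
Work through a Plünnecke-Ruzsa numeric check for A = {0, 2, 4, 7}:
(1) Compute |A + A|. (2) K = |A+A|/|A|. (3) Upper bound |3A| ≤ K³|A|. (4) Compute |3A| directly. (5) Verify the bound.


|A| = 4.
Step 1: Compute A + A by enumerating all 16 pairs.
A + A = {0, 2, 4, 6, 7, 8, 9, 11, 14}, so |A + A| = 9.
Step 2: Doubling constant K = |A + A|/|A| = 9/4 = 9/4 ≈ 2.2500.
Step 3: Plünnecke-Ruzsa gives |3A| ≤ K³·|A| = (2.2500)³ · 4 ≈ 45.5625.
Step 4: Compute 3A = A + A + A directly by enumerating all triples (a,b,c) ∈ A³; |3A| = 16.
Step 5: Check 16 ≤ 45.5625? Yes ✓.

K = 9/4, Plünnecke-Ruzsa bound K³|A| ≈ 45.5625, |3A| = 16, inequality holds.


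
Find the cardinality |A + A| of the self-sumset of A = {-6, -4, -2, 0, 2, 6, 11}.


A + A = {a + a' : a, a' ∈ A}; |A| = 7.
General bounds: 2|A| - 1 ≤ |A + A| ≤ |A|(|A|+1)/2, i.e. 13 ≤ |A + A| ≤ 28.
Lower bound 2|A|-1 is attained iff A is an arithmetic progression.
Enumerate sums a + a' for a ≤ a' (symmetric, so this suffices):
a = -6: -6+-6=-12, -6+-4=-10, -6+-2=-8, -6+0=-6, -6+2=-4, -6+6=0, -6+11=5
a = -4: -4+-4=-8, -4+-2=-6, -4+0=-4, -4+2=-2, -4+6=2, -4+11=7
a = -2: -2+-2=-4, -2+0=-2, -2+2=0, -2+6=4, -2+11=9
a = 0: 0+0=0, 0+2=2, 0+6=6, 0+11=11
a = 2: 2+2=4, 2+6=8, 2+11=13
a = 6: 6+6=12, 6+11=17
a = 11: 11+11=22
Distinct sums: {-12, -10, -8, -6, -4, -2, 0, 2, 4, 5, 6, 7, 8, 9, 11, 12, 13, 17, 22}
|A + A| = 19

|A + A| = 19


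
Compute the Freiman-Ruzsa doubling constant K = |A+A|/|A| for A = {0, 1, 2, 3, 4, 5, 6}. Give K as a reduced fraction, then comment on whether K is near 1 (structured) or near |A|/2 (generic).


|A| = 7.
Compute A + A by enumerating all 49 pairs.
A + A = {0, 1, 2, 3, 4, 5, 6, 7, 8, 9, 10, 11, 12}, so |A + A| = 13.
K = |A + A| / |A| = 13/7 (already in lowest terms) ≈ 1.8571.
Reference: AP of size 7 gives K = 13/7 ≈ 1.8571; a fully generic set of size 7 gives K ≈ 4.0000.

|A| = 7, |A + A| = 13, K = 13/7.


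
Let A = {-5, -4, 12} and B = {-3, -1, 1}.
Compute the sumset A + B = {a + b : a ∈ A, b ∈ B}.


A + B = {a + b : a ∈ A, b ∈ B}.
Enumerate all |A|·|B| = 3·3 = 9 pairs (a, b) and collect distinct sums.
a = -5: -5+-3=-8, -5+-1=-6, -5+1=-4
a = -4: -4+-3=-7, -4+-1=-5, -4+1=-3
a = 12: 12+-3=9, 12+-1=11, 12+1=13
Collecting distinct sums: A + B = {-8, -7, -6, -5, -4, -3, 9, 11, 13}
|A + B| = 9

A + B = {-8, -7, -6, -5, -4, -3, 9, 11, 13}


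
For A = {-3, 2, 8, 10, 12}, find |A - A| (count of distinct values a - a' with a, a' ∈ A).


A - A = {a - a' : a, a' ∈ A}; |A| = 5.
Bounds: 2|A|-1 ≤ |A - A| ≤ |A|² - |A| + 1, i.e. 9 ≤ |A - A| ≤ 21.
Note: 0 ∈ A - A always (from a - a). The set is symmetric: if d ∈ A - A then -d ∈ A - A.
Enumerate nonzero differences d = a - a' with a > a' (then include -d):
Positive differences: {2, 4, 5, 6, 8, 10, 11, 13, 15}
Full difference set: {0} ∪ (positive diffs) ∪ (negative diffs).
|A - A| = 1 + 2·9 = 19 (matches direct enumeration: 19).

|A - A| = 19


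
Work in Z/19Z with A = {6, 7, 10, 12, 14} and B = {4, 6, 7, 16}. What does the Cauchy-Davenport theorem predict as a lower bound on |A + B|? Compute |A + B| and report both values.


Cauchy-Davenport: |A + B| ≥ min(p, |A| + |B| - 1) for A, B nonempty in Z/pZ.
|A| = 5, |B| = 4, p = 19.
CD lower bound = min(19, 5 + 4 - 1) = min(19, 8) = 8.
Compute A + B mod 19 directly:
a = 6: 6+4=10, 6+6=12, 6+7=13, 6+16=3
a = 7: 7+4=11, 7+6=13, 7+7=14, 7+16=4
a = 10: 10+4=14, 10+6=16, 10+7=17, 10+16=7
a = 12: 12+4=16, 12+6=18, 12+7=0, 12+16=9
a = 14: 14+4=18, 14+6=1, 14+7=2, 14+16=11
A + B = {0, 1, 2, 3, 4, 7, 9, 10, 11, 12, 13, 14, 16, 17, 18}, so |A + B| = 15.
Verify: 15 ≥ 8? Yes ✓.

CD lower bound = 8, actual |A + B| = 15.


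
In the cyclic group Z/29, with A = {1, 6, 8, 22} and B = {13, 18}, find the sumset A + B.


Work in Z/29Z: reduce every sum a + b modulo 29.
Enumerate all 8 pairs:
a = 1: 1+13=14, 1+18=19
a = 6: 6+13=19, 6+18=24
a = 8: 8+13=21, 8+18=26
a = 22: 22+13=6, 22+18=11
Distinct residues collected: {6, 11, 14, 19, 21, 24, 26}
|A + B| = 7 (out of 29 total residues).

A + B = {6, 11, 14, 19, 21, 24, 26}


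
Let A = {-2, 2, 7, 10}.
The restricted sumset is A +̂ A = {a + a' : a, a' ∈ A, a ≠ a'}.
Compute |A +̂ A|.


Restricted sumset: A +̂ A = {a + a' : a ∈ A, a' ∈ A, a ≠ a'}.
Equivalently, take A + A and drop any sum 2a that is achievable ONLY as a + a for a ∈ A (i.e. sums representable only with equal summands).
Enumerate pairs (a, a') with a < a' (symmetric, so each unordered pair gives one sum; this covers all a ≠ a'):
  -2 + 2 = 0
  -2 + 7 = 5
  -2 + 10 = 8
  2 + 7 = 9
  2 + 10 = 12
  7 + 10 = 17
Collected distinct sums: {0, 5, 8, 9, 12, 17}
|A +̂ A| = 6
(Reference bound: |A +̂ A| ≥ 2|A| - 3 for |A| ≥ 2, with |A| = 4 giving ≥ 5.)

|A +̂ A| = 6


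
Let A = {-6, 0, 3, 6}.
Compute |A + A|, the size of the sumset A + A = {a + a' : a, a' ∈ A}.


A + A = {a + a' : a, a' ∈ A}; |A| = 4.
General bounds: 2|A| - 1 ≤ |A + A| ≤ |A|(|A|+1)/2, i.e. 7 ≤ |A + A| ≤ 10.
Lower bound 2|A|-1 is attained iff A is an arithmetic progression.
Enumerate sums a + a' for a ≤ a' (symmetric, so this suffices):
a = -6: -6+-6=-12, -6+0=-6, -6+3=-3, -6+6=0
a = 0: 0+0=0, 0+3=3, 0+6=6
a = 3: 3+3=6, 3+6=9
a = 6: 6+6=12
Distinct sums: {-12, -6, -3, 0, 3, 6, 9, 12}
|A + A| = 8

|A + A| = 8


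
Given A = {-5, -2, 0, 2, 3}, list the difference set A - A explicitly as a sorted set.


A - A = {a - a' : a, a' ∈ A}.
Compute a - a' for each ordered pair (a, a'):
a = -5: -5--5=0, -5--2=-3, -5-0=-5, -5-2=-7, -5-3=-8
a = -2: -2--5=3, -2--2=0, -2-0=-2, -2-2=-4, -2-3=-5
a = 0: 0--5=5, 0--2=2, 0-0=0, 0-2=-2, 0-3=-3
a = 2: 2--5=7, 2--2=4, 2-0=2, 2-2=0, 2-3=-1
a = 3: 3--5=8, 3--2=5, 3-0=3, 3-2=1, 3-3=0
Collecting distinct values (and noting 0 appears from a-a):
A - A = {-8, -7, -5, -4, -3, -2, -1, 0, 1, 2, 3, 4, 5, 7, 8}
|A - A| = 15

A - A = {-8, -7, -5, -4, -3, -2, -1, 0, 1, 2, 3, 4, 5, 7, 8}


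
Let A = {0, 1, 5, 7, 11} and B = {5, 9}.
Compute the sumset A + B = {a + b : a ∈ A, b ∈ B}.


A + B = {a + b : a ∈ A, b ∈ B}.
Enumerate all |A|·|B| = 5·2 = 10 pairs (a, b) and collect distinct sums.
a = 0: 0+5=5, 0+9=9
a = 1: 1+5=6, 1+9=10
a = 5: 5+5=10, 5+9=14
a = 7: 7+5=12, 7+9=16
a = 11: 11+5=16, 11+9=20
Collecting distinct sums: A + B = {5, 6, 9, 10, 12, 14, 16, 20}
|A + B| = 8

A + B = {5, 6, 9, 10, 12, 14, 16, 20}


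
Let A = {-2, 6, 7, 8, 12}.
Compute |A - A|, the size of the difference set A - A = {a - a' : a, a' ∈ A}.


A - A = {a - a' : a, a' ∈ A}; |A| = 5.
Bounds: 2|A|-1 ≤ |A - A| ≤ |A|² - |A| + 1, i.e. 9 ≤ |A - A| ≤ 21.
Note: 0 ∈ A - A always (from a - a). The set is symmetric: if d ∈ A - A then -d ∈ A - A.
Enumerate nonzero differences d = a - a' with a > a' (then include -d):
Positive differences: {1, 2, 4, 5, 6, 8, 9, 10, 14}
Full difference set: {0} ∪ (positive diffs) ∪ (negative diffs).
|A - A| = 1 + 2·9 = 19 (matches direct enumeration: 19).

|A - A| = 19


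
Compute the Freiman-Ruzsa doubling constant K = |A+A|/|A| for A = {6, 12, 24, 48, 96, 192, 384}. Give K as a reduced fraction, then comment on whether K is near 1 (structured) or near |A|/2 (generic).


|A| = 7.
Compute A + A by enumerating all 49 pairs.
A + A = {12, 18, 24, 30, 36, 48, 54, 60, 72, 96, 102, 108, 120, 144, 192, 198, 204, 216, 240, 288, 384, 390, 396, 408, 432, 480, 576, 768}, so |A + A| = 28.
K = |A + A| / |A| = 28/7 = 4/1 ≈ 4.0000.
Reference: AP of size 7 gives K = 13/7 ≈ 1.8571; a fully generic set of size 7 gives K ≈ 4.0000.

|A| = 7, |A + A| = 28, K = 28/7 = 4/1.


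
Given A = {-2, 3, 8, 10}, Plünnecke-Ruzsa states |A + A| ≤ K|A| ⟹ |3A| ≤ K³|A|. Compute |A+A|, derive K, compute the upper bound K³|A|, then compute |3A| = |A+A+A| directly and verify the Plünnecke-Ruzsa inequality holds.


|A| = 4.
Step 1: Compute A + A by enumerating all 16 pairs.
A + A = {-4, 1, 6, 8, 11, 13, 16, 18, 20}, so |A + A| = 9.
Step 2: Doubling constant K = |A + A|/|A| = 9/4 = 9/4 ≈ 2.2500.
Step 3: Plünnecke-Ruzsa gives |3A| ≤ K³·|A| = (2.2500)³ · 4 ≈ 45.5625.
Step 4: Compute 3A = A + A + A directly by enumerating all triples (a,b,c) ∈ A³; |3A| = 16.
Step 5: Check 16 ≤ 45.5625? Yes ✓.

K = 9/4, Plünnecke-Ruzsa bound K³|A| ≈ 45.5625, |3A| = 16, inequality holds.


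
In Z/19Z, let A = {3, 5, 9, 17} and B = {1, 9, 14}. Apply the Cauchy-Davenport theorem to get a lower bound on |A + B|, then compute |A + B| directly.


Cauchy-Davenport: |A + B| ≥ min(p, |A| + |B| - 1) for A, B nonempty in Z/pZ.
|A| = 4, |B| = 3, p = 19.
CD lower bound = min(19, 4 + 3 - 1) = min(19, 6) = 6.
Compute A + B mod 19 directly:
a = 3: 3+1=4, 3+9=12, 3+14=17
a = 5: 5+1=6, 5+9=14, 5+14=0
a = 9: 9+1=10, 9+9=18, 9+14=4
a = 17: 17+1=18, 17+9=7, 17+14=12
A + B = {0, 4, 6, 7, 10, 12, 14, 17, 18}, so |A + B| = 9.
Verify: 9 ≥ 6? Yes ✓.

CD lower bound = 6, actual |A + B| = 9.


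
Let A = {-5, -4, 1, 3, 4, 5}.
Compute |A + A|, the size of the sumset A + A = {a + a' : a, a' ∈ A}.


A + A = {a + a' : a, a' ∈ A}; |A| = 6.
General bounds: 2|A| - 1 ≤ |A + A| ≤ |A|(|A|+1)/2, i.e. 11 ≤ |A + A| ≤ 21.
Lower bound 2|A|-1 is attained iff A is an arithmetic progression.
Enumerate sums a + a' for a ≤ a' (symmetric, so this suffices):
a = -5: -5+-5=-10, -5+-4=-9, -5+1=-4, -5+3=-2, -5+4=-1, -5+5=0
a = -4: -4+-4=-8, -4+1=-3, -4+3=-1, -4+4=0, -4+5=1
a = 1: 1+1=2, 1+3=4, 1+4=5, 1+5=6
a = 3: 3+3=6, 3+4=7, 3+5=8
a = 4: 4+4=8, 4+5=9
a = 5: 5+5=10
Distinct sums: {-10, -9, -8, -4, -3, -2, -1, 0, 1, 2, 4, 5, 6, 7, 8, 9, 10}
|A + A| = 17

|A + A| = 17


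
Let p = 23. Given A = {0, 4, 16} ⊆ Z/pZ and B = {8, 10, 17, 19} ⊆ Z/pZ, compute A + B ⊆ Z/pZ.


Work in Z/23Z: reduce every sum a + b modulo 23.
Enumerate all 12 pairs:
a = 0: 0+8=8, 0+10=10, 0+17=17, 0+19=19
a = 4: 4+8=12, 4+10=14, 4+17=21, 4+19=0
a = 16: 16+8=1, 16+10=3, 16+17=10, 16+19=12
Distinct residues collected: {0, 1, 3, 8, 10, 12, 14, 17, 19, 21}
|A + B| = 10 (out of 23 total residues).

A + B = {0, 1, 3, 8, 10, 12, 14, 17, 19, 21}


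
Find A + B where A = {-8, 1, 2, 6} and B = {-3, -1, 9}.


A + B = {a + b : a ∈ A, b ∈ B}.
Enumerate all |A|·|B| = 4·3 = 12 pairs (a, b) and collect distinct sums.
a = -8: -8+-3=-11, -8+-1=-9, -8+9=1
a = 1: 1+-3=-2, 1+-1=0, 1+9=10
a = 2: 2+-3=-1, 2+-1=1, 2+9=11
a = 6: 6+-3=3, 6+-1=5, 6+9=15
Collecting distinct sums: A + B = {-11, -9, -2, -1, 0, 1, 3, 5, 10, 11, 15}
|A + B| = 11

A + B = {-11, -9, -2, -1, 0, 1, 3, 5, 10, 11, 15}


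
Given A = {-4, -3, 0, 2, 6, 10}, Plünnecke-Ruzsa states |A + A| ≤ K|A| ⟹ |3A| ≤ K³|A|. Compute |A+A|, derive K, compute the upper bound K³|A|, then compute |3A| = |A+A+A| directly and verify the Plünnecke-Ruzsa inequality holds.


|A| = 6.
Step 1: Compute A + A by enumerating all 36 pairs.
A + A = {-8, -7, -6, -4, -3, -2, -1, 0, 2, 3, 4, 6, 7, 8, 10, 12, 16, 20}, so |A + A| = 18.
Step 2: Doubling constant K = |A + A|/|A| = 18/6 = 18/6 ≈ 3.0000.
Step 3: Plünnecke-Ruzsa gives |3A| ≤ K³·|A| = (3.0000)³ · 6 ≈ 162.0000.
Step 4: Compute 3A = A + A + A directly by enumerating all triples (a,b,c) ∈ A³; |3A| = 33.
Step 5: Check 33 ≤ 162.0000? Yes ✓.

K = 18/6, Plünnecke-Ruzsa bound K³|A| ≈ 162.0000, |3A| = 33, inequality holds.


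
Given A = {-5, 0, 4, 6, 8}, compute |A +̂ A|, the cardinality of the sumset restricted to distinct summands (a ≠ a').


Restricted sumset: A +̂ A = {a + a' : a ∈ A, a' ∈ A, a ≠ a'}.
Equivalently, take A + A and drop any sum 2a that is achievable ONLY as a + a for a ∈ A (i.e. sums representable only with equal summands).
Enumerate pairs (a, a') with a < a' (symmetric, so each unordered pair gives one sum; this covers all a ≠ a'):
  -5 + 0 = -5
  -5 + 4 = -1
  -5 + 6 = 1
  -5 + 8 = 3
  0 + 4 = 4
  0 + 6 = 6
  0 + 8 = 8
  4 + 6 = 10
  4 + 8 = 12
  6 + 8 = 14
Collected distinct sums: {-5, -1, 1, 3, 4, 6, 8, 10, 12, 14}
|A +̂ A| = 10
(Reference bound: |A +̂ A| ≥ 2|A| - 3 for |A| ≥ 2, with |A| = 5 giving ≥ 7.)

|A +̂ A| = 10


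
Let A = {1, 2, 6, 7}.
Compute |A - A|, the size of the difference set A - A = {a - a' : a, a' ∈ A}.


A - A = {a - a' : a, a' ∈ A}; |A| = 4.
Bounds: 2|A|-1 ≤ |A - A| ≤ |A|² - |A| + 1, i.e. 7 ≤ |A - A| ≤ 13.
Note: 0 ∈ A - A always (from a - a). The set is symmetric: if d ∈ A - A then -d ∈ A - A.
Enumerate nonzero differences d = a - a' with a > a' (then include -d):
Positive differences: {1, 4, 5, 6}
Full difference set: {0} ∪ (positive diffs) ∪ (negative diffs).
|A - A| = 1 + 2·4 = 9 (matches direct enumeration: 9).

|A - A| = 9


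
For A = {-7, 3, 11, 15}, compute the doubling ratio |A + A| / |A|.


|A| = 4.
Compute A + A by enumerating all 16 pairs.
A + A = {-14, -4, 4, 6, 8, 14, 18, 22, 26, 30}, so |A + A| = 10.
K = |A + A| / |A| = 10/4 = 5/2 ≈ 2.5000.
Reference: AP of size 4 gives K = 7/4 ≈ 1.7500; a fully generic set of size 4 gives K ≈ 2.5000.

|A| = 4, |A + A| = 10, K = 10/4 = 5/2.


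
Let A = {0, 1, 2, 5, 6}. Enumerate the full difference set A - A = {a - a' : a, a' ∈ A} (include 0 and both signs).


A - A = {a - a' : a, a' ∈ A}.
Compute a - a' for each ordered pair (a, a'):
a = 0: 0-0=0, 0-1=-1, 0-2=-2, 0-5=-5, 0-6=-6
a = 1: 1-0=1, 1-1=0, 1-2=-1, 1-5=-4, 1-6=-5
a = 2: 2-0=2, 2-1=1, 2-2=0, 2-5=-3, 2-6=-4
a = 5: 5-0=5, 5-1=4, 5-2=3, 5-5=0, 5-6=-1
a = 6: 6-0=6, 6-1=5, 6-2=4, 6-5=1, 6-6=0
Collecting distinct values (and noting 0 appears from a-a):
A - A = {-6, -5, -4, -3, -2, -1, 0, 1, 2, 3, 4, 5, 6}
|A - A| = 13

A - A = {-6, -5, -4, -3, -2, -1, 0, 1, 2, 3, 4, 5, 6}


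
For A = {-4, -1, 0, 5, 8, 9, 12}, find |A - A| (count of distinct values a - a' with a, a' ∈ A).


A - A = {a - a' : a, a' ∈ A}; |A| = 7.
Bounds: 2|A|-1 ≤ |A - A| ≤ |A|² - |A| + 1, i.e. 13 ≤ |A - A| ≤ 43.
Note: 0 ∈ A - A always (from a - a). The set is symmetric: if d ∈ A - A then -d ∈ A - A.
Enumerate nonzero differences d = a - a' with a > a' (then include -d):
Positive differences: {1, 3, 4, 5, 6, 7, 8, 9, 10, 12, 13, 16}
Full difference set: {0} ∪ (positive diffs) ∪ (negative diffs).
|A - A| = 1 + 2·12 = 25 (matches direct enumeration: 25).

|A - A| = 25


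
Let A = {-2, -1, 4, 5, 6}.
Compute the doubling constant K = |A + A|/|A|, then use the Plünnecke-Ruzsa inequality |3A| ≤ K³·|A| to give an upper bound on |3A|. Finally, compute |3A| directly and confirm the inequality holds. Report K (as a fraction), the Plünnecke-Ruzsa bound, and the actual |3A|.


|A| = 5.
Step 1: Compute A + A by enumerating all 25 pairs.
A + A = {-4, -3, -2, 2, 3, 4, 5, 8, 9, 10, 11, 12}, so |A + A| = 12.
Step 2: Doubling constant K = |A + A|/|A| = 12/5 = 12/5 ≈ 2.4000.
Step 3: Plünnecke-Ruzsa gives |3A| ≤ K³·|A| = (2.4000)³ · 5 ≈ 69.1200.
Step 4: Compute 3A = A + A + A directly by enumerating all triples (a,b,c) ∈ A³; |3A| = 22.
Step 5: Check 22 ≤ 69.1200? Yes ✓.

K = 12/5, Plünnecke-Ruzsa bound K³|A| ≈ 69.1200, |3A| = 22, inequality holds.


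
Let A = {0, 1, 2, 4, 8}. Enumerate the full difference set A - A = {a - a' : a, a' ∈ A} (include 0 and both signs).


A - A = {a - a' : a, a' ∈ A}.
Compute a - a' for each ordered pair (a, a'):
a = 0: 0-0=0, 0-1=-1, 0-2=-2, 0-4=-4, 0-8=-8
a = 1: 1-0=1, 1-1=0, 1-2=-1, 1-4=-3, 1-8=-7
a = 2: 2-0=2, 2-1=1, 2-2=0, 2-4=-2, 2-8=-6
a = 4: 4-0=4, 4-1=3, 4-2=2, 4-4=0, 4-8=-4
a = 8: 8-0=8, 8-1=7, 8-2=6, 8-4=4, 8-8=0
Collecting distinct values (and noting 0 appears from a-a):
A - A = {-8, -7, -6, -4, -3, -2, -1, 0, 1, 2, 3, 4, 6, 7, 8}
|A - A| = 15

A - A = {-8, -7, -6, -4, -3, -2, -1, 0, 1, 2, 3, 4, 6, 7, 8}


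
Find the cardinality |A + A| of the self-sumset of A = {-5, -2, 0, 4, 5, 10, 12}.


A + A = {a + a' : a, a' ∈ A}; |A| = 7.
General bounds: 2|A| - 1 ≤ |A + A| ≤ |A|(|A|+1)/2, i.e. 13 ≤ |A + A| ≤ 28.
Lower bound 2|A|-1 is attained iff A is an arithmetic progression.
Enumerate sums a + a' for a ≤ a' (symmetric, so this suffices):
a = -5: -5+-5=-10, -5+-2=-7, -5+0=-5, -5+4=-1, -5+5=0, -5+10=5, -5+12=7
a = -2: -2+-2=-4, -2+0=-2, -2+4=2, -2+5=3, -2+10=8, -2+12=10
a = 0: 0+0=0, 0+4=4, 0+5=5, 0+10=10, 0+12=12
a = 4: 4+4=8, 4+5=9, 4+10=14, 4+12=16
a = 5: 5+5=10, 5+10=15, 5+12=17
a = 10: 10+10=20, 10+12=22
a = 12: 12+12=24
Distinct sums: {-10, -7, -5, -4, -2, -1, 0, 2, 3, 4, 5, 7, 8, 9, 10, 12, 14, 15, 16, 17, 20, 22, 24}
|A + A| = 23

|A + A| = 23


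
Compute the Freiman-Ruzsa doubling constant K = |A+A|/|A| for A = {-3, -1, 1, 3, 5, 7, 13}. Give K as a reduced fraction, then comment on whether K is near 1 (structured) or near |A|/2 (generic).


|A| = 7.
Compute A + A by enumerating all 49 pairs.
A + A = {-6, -4, -2, 0, 2, 4, 6, 8, 10, 12, 14, 16, 18, 20, 26}, so |A + A| = 15.
K = |A + A| / |A| = 15/7 (already in lowest terms) ≈ 2.1429.
Reference: AP of size 7 gives K = 13/7 ≈ 1.8571; a fully generic set of size 7 gives K ≈ 4.0000.

|A| = 7, |A + A| = 15, K = 15/7.


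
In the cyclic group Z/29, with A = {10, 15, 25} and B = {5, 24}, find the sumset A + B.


Work in Z/29Z: reduce every sum a + b modulo 29.
Enumerate all 6 pairs:
a = 10: 10+5=15, 10+24=5
a = 15: 15+5=20, 15+24=10
a = 25: 25+5=1, 25+24=20
Distinct residues collected: {1, 5, 10, 15, 20}
|A + B| = 5 (out of 29 total residues).

A + B = {1, 5, 10, 15, 20}


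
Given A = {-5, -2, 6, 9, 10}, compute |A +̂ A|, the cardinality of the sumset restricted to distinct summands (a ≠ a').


Restricted sumset: A +̂ A = {a + a' : a ∈ A, a' ∈ A, a ≠ a'}.
Equivalently, take A + A and drop any sum 2a that is achievable ONLY as a + a for a ∈ A (i.e. sums representable only with equal summands).
Enumerate pairs (a, a') with a < a' (symmetric, so each unordered pair gives one sum; this covers all a ≠ a'):
  -5 + -2 = -7
  -5 + 6 = 1
  -5 + 9 = 4
  -5 + 10 = 5
  -2 + 6 = 4
  -2 + 9 = 7
  -2 + 10 = 8
  6 + 9 = 15
  6 + 10 = 16
  9 + 10 = 19
Collected distinct sums: {-7, 1, 4, 5, 7, 8, 15, 16, 19}
|A +̂ A| = 9
(Reference bound: |A +̂ A| ≥ 2|A| - 3 for |A| ≥ 2, with |A| = 5 giving ≥ 7.)

|A +̂ A| = 9


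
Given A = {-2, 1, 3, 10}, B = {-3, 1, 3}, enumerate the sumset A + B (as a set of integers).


A + B = {a + b : a ∈ A, b ∈ B}.
Enumerate all |A|·|B| = 4·3 = 12 pairs (a, b) and collect distinct sums.
a = -2: -2+-3=-5, -2+1=-1, -2+3=1
a = 1: 1+-3=-2, 1+1=2, 1+3=4
a = 3: 3+-3=0, 3+1=4, 3+3=6
a = 10: 10+-3=7, 10+1=11, 10+3=13
Collecting distinct sums: A + B = {-5, -2, -1, 0, 1, 2, 4, 6, 7, 11, 13}
|A + B| = 11

A + B = {-5, -2, -1, 0, 1, 2, 4, 6, 7, 11, 13}


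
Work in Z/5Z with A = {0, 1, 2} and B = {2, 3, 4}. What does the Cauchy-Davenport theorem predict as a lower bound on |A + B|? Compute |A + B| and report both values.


Cauchy-Davenport: |A + B| ≥ min(p, |A| + |B| - 1) for A, B nonempty in Z/pZ.
|A| = 3, |B| = 3, p = 5.
CD lower bound = min(5, 3 + 3 - 1) = min(5, 5) = 5.
Compute A + B mod 5 directly:
a = 0: 0+2=2, 0+3=3, 0+4=4
a = 1: 1+2=3, 1+3=4, 1+4=0
a = 2: 2+2=4, 2+3=0, 2+4=1
A + B = {0, 1, 2, 3, 4}, so |A + B| = 5.
Verify: 5 ≥ 5? Yes ✓.

CD lower bound = 5, actual |A + B| = 5.


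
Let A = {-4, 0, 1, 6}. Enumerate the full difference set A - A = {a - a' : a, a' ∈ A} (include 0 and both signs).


A - A = {a - a' : a, a' ∈ A}.
Compute a - a' for each ordered pair (a, a'):
a = -4: -4--4=0, -4-0=-4, -4-1=-5, -4-6=-10
a = 0: 0--4=4, 0-0=0, 0-1=-1, 0-6=-6
a = 1: 1--4=5, 1-0=1, 1-1=0, 1-6=-5
a = 6: 6--4=10, 6-0=6, 6-1=5, 6-6=0
Collecting distinct values (and noting 0 appears from a-a):
A - A = {-10, -6, -5, -4, -1, 0, 1, 4, 5, 6, 10}
|A - A| = 11

A - A = {-10, -6, -5, -4, -1, 0, 1, 4, 5, 6, 10}


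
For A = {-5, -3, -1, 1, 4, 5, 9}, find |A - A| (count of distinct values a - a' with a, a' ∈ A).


A - A = {a - a' : a, a' ∈ A}; |A| = 7.
Bounds: 2|A|-1 ≤ |A - A| ≤ |A|² - |A| + 1, i.e. 13 ≤ |A - A| ≤ 43.
Note: 0 ∈ A - A always (from a - a). The set is symmetric: if d ∈ A - A then -d ∈ A - A.
Enumerate nonzero differences d = a - a' with a > a' (then include -d):
Positive differences: {1, 2, 3, 4, 5, 6, 7, 8, 9, 10, 12, 14}
Full difference set: {0} ∪ (positive diffs) ∪ (negative diffs).
|A - A| = 1 + 2·12 = 25 (matches direct enumeration: 25).

|A - A| = 25


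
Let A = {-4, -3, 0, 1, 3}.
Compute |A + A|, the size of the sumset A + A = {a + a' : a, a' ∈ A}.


A + A = {a + a' : a, a' ∈ A}; |A| = 5.
General bounds: 2|A| - 1 ≤ |A + A| ≤ |A|(|A|+1)/2, i.e. 9 ≤ |A + A| ≤ 15.
Lower bound 2|A|-1 is attained iff A is an arithmetic progression.
Enumerate sums a + a' for a ≤ a' (symmetric, so this suffices):
a = -4: -4+-4=-8, -4+-3=-7, -4+0=-4, -4+1=-3, -4+3=-1
a = -3: -3+-3=-6, -3+0=-3, -3+1=-2, -3+3=0
a = 0: 0+0=0, 0+1=1, 0+3=3
a = 1: 1+1=2, 1+3=4
a = 3: 3+3=6
Distinct sums: {-8, -7, -6, -4, -3, -2, -1, 0, 1, 2, 3, 4, 6}
|A + A| = 13

|A + A| = 13


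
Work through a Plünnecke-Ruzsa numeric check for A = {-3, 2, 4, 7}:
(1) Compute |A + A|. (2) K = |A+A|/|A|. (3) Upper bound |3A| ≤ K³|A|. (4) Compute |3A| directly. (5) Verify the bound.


|A| = 4.
Step 1: Compute A + A by enumerating all 16 pairs.
A + A = {-6, -1, 1, 4, 6, 8, 9, 11, 14}, so |A + A| = 9.
Step 2: Doubling constant K = |A + A|/|A| = 9/4 = 9/4 ≈ 2.2500.
Step 3: Plünnecke-Ruzsa gives |3A| ≤ K³·|A| = (2.2500)³ · 4 ≈ 45.5625.
Step 4: Compute 3A = A + A + A directly by enumerating all triples (a,b,c) ∈ A³; |3A| = 16.
Step 5: Check 16 ≤ 45.5625? Yes ✓.

K = 9/4, Plünnecke-Ruzsa bound K³|A| ≈ 45.5625, |3A| = 16, inequality holds.


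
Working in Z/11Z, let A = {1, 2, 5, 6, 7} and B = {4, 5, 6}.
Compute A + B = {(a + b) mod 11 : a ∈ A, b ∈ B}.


Work in Z/11Z: reduce every sum a + b modulo 11.
Enumerate all 15 pairs:
a = 1: 1+4=5, 1+5=6, 1+6=7
a = 2: 2+4=6, 2+5=7, 2+6=8
a = 5: 5+4=9, 5+5=10, 5+6=0
a = 6: 6+4=10, 6+5=0, 6+6=1
a = 7: 7+4=0, 7+5=1, 7+6=2
Distinct residues collected: {0, 1, 2, 5, 6, 7, 8, 9, 10}
|A + B| = 9 (out of 11 total residues).

A + B = {0, 1, 2, 5, 6, 7, 8, 9, 10}


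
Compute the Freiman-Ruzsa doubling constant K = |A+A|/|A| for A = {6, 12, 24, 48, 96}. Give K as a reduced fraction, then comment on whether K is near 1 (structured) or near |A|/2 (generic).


|A| = 5.
Compute A + A by enumerating all 25 pairs.
A + A = {12, 18, 24, 30, 36, 48, 54, 60, 72, 96, 102, 108, 120, 144, 192}, so |A + A| = 15.
K = |A + A| / |A| = 15/5 = 3/1 ≈ 3.0000.
Reference: AP of size 5 gives K = 9/5 ≈ 1.8000; a fully generic set of size 5 gives K ≈ 3.0000.

|A| = 5, |A + A| = 15, K = 15/5 = 3/1.


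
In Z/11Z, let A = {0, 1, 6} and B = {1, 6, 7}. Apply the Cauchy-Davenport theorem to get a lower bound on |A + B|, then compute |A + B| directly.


Cauchy-Davenport: |A + B| ≥ min(p, |A| + |B| - 1) for A, B nonempty in Z/pZ.
|A| = 3, |B| = 3, p = 11.
CD lower bound = min(11, 3 + 3 - 1) = min(11, 5) = 5.
Compute A + B mod 11 directly:
a = 0: 0+1=1, 0+6=6, 0+7=7
a = 1: 1+1=2, 1+6=7, 1+7=8
a = 6: 6+1=7, 6+6=1, 6+7=2
A + B = {1, 2, 6, 7, 8}, so |A + B| = 5.
Verify: 5 ≥ 5? Yes ✓.

CD lower bound = 5, actual |A + B| = 5.


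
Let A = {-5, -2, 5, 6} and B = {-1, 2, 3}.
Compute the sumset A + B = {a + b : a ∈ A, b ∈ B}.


A + B = {a + b : a ∈ A, b ∈ B}.
Enumerate all |A|·|B| = 4·3 = 12 pairs (a, b) and collect distinct sums.
a = -5: -5+-1=-6, -5+2=-3, -5+3=-2
a = -2: -2+-1=-3, -2+2=0, -2+3=1
a = 5: 5+-1=4, 5+2=7, 5+3=8
a = 6: 6+-1=5, 6+2=8, 6+3=9
Collecting distinct sums: A + B = {-6, -3, -2, 0, 1, 4, 5, 7, 8, 9}
|A + B| = 10

A + B = {-6, -3, -2, 0, 1, 4, 5, 7, 8, 9}


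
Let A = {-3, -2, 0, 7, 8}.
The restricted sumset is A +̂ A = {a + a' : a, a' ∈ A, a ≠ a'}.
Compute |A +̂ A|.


Restricted sumset: A +̂ A = {a + a' : a ∈ A, a' ∈ A, a ≠ a'}.
Equivalently, take A + A and drop any sum 2a that is achievable ONLY as a + a for a ∈ A (i.e. sums representable only with equal summands).
Enumerate pairs (a, a') with a < a' (symmetric, so each unordered pair gives one sum; this covers all a ≠ a'):
  -3 + -2 = -5
  -3 + 0 = -3
  -3 + 7 = 4
  -3 + 8 = 5
  -2 + 0 = -2
  -2 + 7 = 5
  -2 + 8 = 6
  0 + 7 = 7
  0 + 8 = 8
  7 + 8 = 15
Collected distinct sums: {-5, -3, -2, 4, 5, 6, 7, 8, 15}
|A +̂ A| = 9
(Reference bound: |A +̂ A| ≥ 2|A| - 3 for |A| ≥ 2, with |A| = 5 giving ≥ 7.)

|A +̂ A| = 9


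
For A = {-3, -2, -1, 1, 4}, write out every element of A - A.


A - A = {a - a' : a, a' ∈ A}.
Compute a - a' for each ordered pair (a, a'):
a = -3: -3--3=0, -3--2=-1, -3--1=-2, -3-1=-4, -3-4=-7
a = -2: -2--3=1, -2--2=0, -2--1=-1, -2-1=-3, -2-4=-6
a = -1: -1--3=2, -1--2=1, -1--1=0, -1-1=-2, -1-4=-5
a = 1: 1--3=4, 1--2=3, 1--1=2, 1-1=0, 1-4=-3
a = 4: 4--3=7, 4--2=6, 4--1=5, 4-1=3, 4-4=0
Collecting distinct values (and noting 0 appears from a-a):
A - A = {-7, -6, -5, -4, -3, -2, -1, 0, 1, 2, 3, 4, 5, 6, 7}
|A - A| = 15

A - A = {-7, -6, -5, -4, -3, -2, -1, 0, 1, 2, 3, 4, 5, 6, 7}


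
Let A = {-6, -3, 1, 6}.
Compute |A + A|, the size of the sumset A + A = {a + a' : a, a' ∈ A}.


A + A = {a + a' : a, a' ∈ A}; |A| = 4.
General bounds: 2|A| - 1 ≤ |A + A| ≤ |A|(|A|+1)/2, i.e. 7 ≤ |A + A| ≤ 10.
Lower bound 2|A|-1 is attained iff A is an arithmetic progression.
Enumerate sums a + a' for a ≤ a' (symmetric, so this suffices):
a = -6: -6+-6=-12, -6+-3=-9, -6+1=-5, -6+6=0
a = -3: -3+-3=-6, -3+1=-2, -3+6=3
a = 1: 1+1=2, 1+6=7
a = 6: 6+6=12
Distinct sums: {-12, -9, -6, -5, -2, 0, 2, 3, 7, 12}
|A + A| = 10

|A + A| = 10


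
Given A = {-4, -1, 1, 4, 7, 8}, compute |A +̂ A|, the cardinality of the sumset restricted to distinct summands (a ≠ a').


Restricted sumset: A +̂ A = {a + a' : a ∈ A, a' ∈ A, a ≠ a'}.
Equivalently, take A + A and drop any sum 2a that is achievable ONLY as a + a for a ∈ A (i.e. sums representable only with equal summands).
Enumerate pairs (a, a') with a < a' (symmetric, so each unordered pair gives one sum; this covers all a ≠ a'):
  -4 + -1 = -5
  -4 + 1 = -3
  -4 + 4 = 0
  -4 + 7 = 3
  -4 + 8 = 4
  -1 + 1 = 0
  -1 + 4 = 3
  -1 + 7 = 6
  -1 + 8 = 7
  1 + 4 = 5
  1 + 7 = 8
  1 + 8 = 9
  4 + 7 = 11
  4 + 8 = 12
  7 + 8 = 15
Collected distinct sums: {-5, -3, 0, 3, 4, 5, 6, 7, 8, 9, 11, 12, 15}
|A +̂ A| = 13
(Reference bound: |A +̂ A| ≥ 2|A| - 3 for |A| ≥ 2, with |A| = 6 giving ≥ 9.)

|A +̂ A| = 13


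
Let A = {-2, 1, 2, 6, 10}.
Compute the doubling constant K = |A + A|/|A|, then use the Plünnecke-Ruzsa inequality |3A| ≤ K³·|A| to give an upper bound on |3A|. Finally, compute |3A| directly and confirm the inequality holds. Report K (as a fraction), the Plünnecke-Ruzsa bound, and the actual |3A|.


|A| = 5.
Step 1: Compute A + A by enumerating all 25 pairs.
A + A = {-4, -1, 0, 2, 3, 4, 7, 8, 11, 12, 16, 20}, so |A + A| = 12.
Step 2: Doubling constant K = |A + A|/|A| = 12/5 = 12/5 ≈ 2.4000.
Step 3: Plünnecke-Ruzsa gives |3A| ≤ K³·|A| = (2.4000)³ · 5 ≈ 69.1200.
Step 4: Compute 3A = A + A + A directly by enumerating all triples (a,b,c) ∈ A³; |3A| = 22.
Step 5: Check 22 ≤ 69.1200? Yes ✓.

K = 12/5, Plünnecke-Ruzsa bound K³|A| ≈ 69.1200, |3A| = 22, inequality holds.


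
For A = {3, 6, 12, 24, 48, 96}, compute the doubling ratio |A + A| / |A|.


|A| = 6.
Compute A + A by enumerating all 36 pairs.
A + A = {6, 9, 12, 15, 18, 24, 27, 30, 36, 48, 51, 54, 60, 72, 96, 99, 102, 108, 120, 144, 192}, so |A + A| = 21.
K = |A + A| / |A| = 21/6 = 7/2 ≈ 3.5000.
Reference: AP of size 6 gives K = 11/6 ≈ 1.8333; a fully generic set of size 6 gives K ≈ 3.5000.

|A| = 6, |A + A| = 21, K = 21/6 = 7/2.


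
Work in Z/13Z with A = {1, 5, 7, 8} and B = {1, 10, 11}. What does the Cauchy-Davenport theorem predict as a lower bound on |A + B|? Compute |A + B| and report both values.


Cauchy-Davenport: |A + B| ≥ min(p, |A| + |B| - 1) for A, B nonempty in Z/pZ.
|A| = 4, |B| = 3, p = 13.
CD lower bound = min(13, 4 + 3 - 1) = min(13, 6) = 6.
Compute A + B mod 13 directly:
a = 1: 1+1=2, 1+10=11, 1+11=12
a = 5: 5+1=6, 5+10=2, 5+11=3
a = 7: 7+1=8, 7+10=4, 7+11=5
a = 8: 8+1=9, 8+10=5, 8+11=6
A + B = {2, 3, 4, 5, 6, 8, 9, 11, 12}, so |A + B| = 9.
Verify: 9 ≥ 6? Yes ✓.

CD lower bound = 6, actual |A + B| = 9.


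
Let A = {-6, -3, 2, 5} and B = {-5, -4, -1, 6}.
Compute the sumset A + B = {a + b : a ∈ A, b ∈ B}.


A + B = {a + b : a ∈ A, b ∈ B}.
Enumerate all |A|·|B| = 4·4 = 16 pairs (a, b) and collect distinct sums.
a = -6: -6+-5=-11, -6+-4=-10, -6+-1=-7, -6+6=0
a = -3: -3+-5=-8, -3+-4=-7, -3+-1=-4, -3+6=3
a = 2: 2+-5=-3, 2+-4=-2, 2+-1=1, 2+6=8
a = 5: 5+-5=0, 5+-4=1, 5+-1=4, 5+6=11
Collecting distinct sums: A + B = {-11, -10, -8, -7, -4, -3, -2, 0, 1, 3, 4, 8, 11}
|A + B| = 13

A + B = {-11, -10, -8, -7, -4, -3, -2, 0, 1, 3, 4, 8, 11}


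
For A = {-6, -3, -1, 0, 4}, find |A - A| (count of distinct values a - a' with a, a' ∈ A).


A - A = {a - a' : a, a' ∈ A}; |A| = 5.
Bounds: 2|A|-1 ≤ |A - A| ≤ |A|² - |A| + 1, i.e. 9 ≤ |A - A| ≤ 21.
Note: 0 ∈ A - A always (from a - a). The set is symmetric: if d ∈ A - A then -d ∈ A - A.
Enumerate nonzero differences d = a - a' with a > a' (then include -d):
Positive differences: {1, 2, 3, 4, 5, 6, 7, 10}
Full difference set: {0} ∪ (positive diffs) ∪ (negative diffs).
|A - A| = 1 + 2·8 = 17 (matches direct enumeration: 17).

|A - A| = 17


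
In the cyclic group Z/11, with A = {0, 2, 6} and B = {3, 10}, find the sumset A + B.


Work in Z/11Z: reduce every sum a + b modulo 11.
Enumerate all 6 pairs:
a = 0: 0+3=3, 0+10=10
a = 2: 2+3=5, 2+10=1
a = 6: 6+3=9, 6+10=5
Distinct residues collected: {1, 3, 5, 9, 10}
|A + B| = 5 (out of 11 total residues).

A + B = {1, 3, 5, 9, 10}


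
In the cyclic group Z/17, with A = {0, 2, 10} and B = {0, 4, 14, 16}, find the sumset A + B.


Work in Z/17Z: reduce every sum a + b modulo 17.
Enumerate all 12 pairs:
a = 0: 0+0=0, 0+4=4, 0+14=14, 0+16=16
a = 2: 2+0=2, 2+4=6, 2+14=16, 2+16=1
a = 10: 10+0=10, 10+4=14, 10+14=7, 10+16=9
Distinct residues collected: {0, 1, 2, 4, 6, 7, 9, 10, 14, 16}
|A + B| = 10 (out of 17 total residues).

A + B = {0, 1, 2, 4, 6, 7, 9, 10, 14, 16}


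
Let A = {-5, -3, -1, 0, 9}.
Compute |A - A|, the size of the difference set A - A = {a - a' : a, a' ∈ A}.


A - A = {a - a' : a, a' ∈ A}; |A| = 5.
Bounds: 2|A|-1 ≤ |A - A| ≤ |A|² - |A| + 1, i.e. 9 ≤ |A - A| ≤ 21.
Note: 0 ∈ A - A always (from a - a). The set is symmetric: if d ∈ A - A then -d ∈ A - A.
Enumerate nonzero differences d = a - a' with a > a' (then include -d):
Positive differences: {1, 2, 3, 4, 5, 9, 10, 12, 14}
Full difference set: {0} ∪ (positive diffs) ∪ (negative diffs).
|A - A| = 1 + 2·9 = 19 (matches direct enumeration: 19).

|A - A| = 19


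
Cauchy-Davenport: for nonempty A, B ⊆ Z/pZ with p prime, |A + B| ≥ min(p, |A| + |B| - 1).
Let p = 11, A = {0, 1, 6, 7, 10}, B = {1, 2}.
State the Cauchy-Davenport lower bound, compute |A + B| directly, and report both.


Cauchy-Davenport: |A + B| ≥ min(p, |A| + |B| - 1) for A, B nonempty in Z/pZ.
|A| = 5, |B| = 2, p = 11.
CD lower bound = min(11, 5 + 2 - 1) = min(11, 6) = 6.
Compute A + B mod 11 directly:
a = 0: 0+1=1, 0+2=2
a = 1: 1+1=2, 1+2=3
a = 6: 6+1=7, 6+2=8
a = 7: 7+1=8, 7+2=9
a = 10: 10+1=0, 10+2=1
A + B = {0, 1, 2, 3, 7, 8, 9}, so |A + B| = 7.
Verify: 7 ≥ 6? Yes ✓.

CD lower bound = 6, actual |A + B| = 7.


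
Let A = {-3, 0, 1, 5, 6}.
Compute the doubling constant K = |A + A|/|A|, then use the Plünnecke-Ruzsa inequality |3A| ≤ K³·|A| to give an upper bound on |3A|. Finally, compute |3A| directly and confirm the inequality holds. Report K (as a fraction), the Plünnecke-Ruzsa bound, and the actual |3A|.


|A| = 5.
Step 1: Compute A + A by enumerating all 25 pairs.
A + A = {-6, -3, -2, 0, 1, 2, 3, 5, 6, 7, 10, 11, 12}, so |A + A| = 13.
Step 2: Doubling constant K = |A + A|/|A| = 13/5 = 13/5 ≈ 2.6000.
Step 3: Plünnecke-Ruzsa gives |3A| ≤ K³·|A| = (2.6000)³ · 5 ≈ 87.8800.
Step 4: Compute 3A = A + A + A directly by enumerating all triples (a,b,c) ∈ A³; |3A| = 24.
Step 5: Check 24 ≤ 87.8800? Yes ✓.

K = 13/5, Plünnecke-Ruzsa bound K³|A| ≈ 87.8800, |3A| = 24, inequality holds.


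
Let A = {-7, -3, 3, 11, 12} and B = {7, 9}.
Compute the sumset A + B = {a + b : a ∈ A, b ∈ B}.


A + B = {a + b : a ∈ A, b ∈ B}.
Enumerate all |A|·|B| = 5·2 = 10 pairs (a, b) and collect distinct sums.
a = -7: -7+7=0, -7+9=2
a = -3: -3+7=4, -3+9=6
a = 3: 3+7=10, 3+9=12
a = 11: 11+7=18, 11+9=20
a = 12: 12+7=19, 12+9=21
Collecting distinct sums: A + B = {0, 2, 4, 6, 10, 12, 18, 19, 20, 21}
|A + B| = 10

A + B = {0, 2, 4, 6, 10, 12, 18, 19, 20, 21}


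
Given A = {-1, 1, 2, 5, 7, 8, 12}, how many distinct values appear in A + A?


A + A = {a + a' : a, a' ∈ A}; |A| = 7.
General bounds: 2|A| - 1 ≤ |A + A| ≤ |A|(|A|+1)/2, i.e. 13 ≤ |A + A| ≤ 28.
Lower bound 2|A|-1 is attained iff A is an arithmetic progression.
Enumerate sums a + a' for a ≤ a' (symmetric, so this suffices):
a = -1: -1+-1=-2, -1+1=0, -1+2=1, -1+5=4, -1+7=6, -1+8=7, -1+12=11
a = 1: 1+1=2, 1+2=3, 1+5=6, 1+7=8, 1+8=9, 1+12=13
a = 2: 2+2=4, 2+5=7, 2+7=9, 2+8=10, 2+12=14
a = 5: 5+5=10, 5+7=12, 5+8=13, 5+12=17
a = 7: 7+7=14, 7+8=15, 7+12=19
a = 8: 8+8=16, 8+12=20
a = 12: 12+12=24
Distinct sums: {-2, 0, 1, 2, 3, 4, 6, 7, 8, 9, 10, 11, 12, 13, 14, 15, 16, 17, 19, 20, 24}
|A + A| = 21

|A + A| = 21


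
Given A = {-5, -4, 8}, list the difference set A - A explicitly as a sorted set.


A - A = {a - a' : a, a' ∈ A}.
Compute a - a' for each ordered pair (a, a'):
a = -5: -5--5=0, -5--4=-1, -5-8=-13
a = -4: -4--5=1, -4--4=0, -4-8=-12
a = 8: 8--5=13, 8--4=12, 8-8=0
Collecting distinct values (and noting 0 appears from a-a):
A - A = {-13, -12, -1, 0, 1, 12, 13}
|A - A| = 7

A - A = {-13, -12, -1, 0, 1, 12, 13}


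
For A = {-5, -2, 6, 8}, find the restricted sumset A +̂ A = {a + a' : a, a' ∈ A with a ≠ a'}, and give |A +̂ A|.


Restricted sumset: A +̂ A = {a + a' : a ∈ A, a' ∈ A, a ≠ a'}.
Equivalently, take A + A and drop any sum 2a that is achievable ONLY as a + a for a ∈ A (i.e. sums representable only with equal summands).
Enumerate pairs (a, a') with a < a' (symmetric, so each unordered pair gives one sum; this covers all a ≠ a'):
  -5 + -2 = -7
  -5 + 6 = 1
  -5 + 8 = 3
  -2 + 6 = 4
  -2 + 8 = 6
  6 + 8 = 14
Collected distinct sums: {-7, 1, 3, 4, 6, 14}
|A +̂ A| = 6
(Reference bound: |A +̂ A| ≥ 2|A| - 3 for |A| ≥ 2, with |A| = 4 giving ≥ 5.)

|A +̂ A| = 6
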